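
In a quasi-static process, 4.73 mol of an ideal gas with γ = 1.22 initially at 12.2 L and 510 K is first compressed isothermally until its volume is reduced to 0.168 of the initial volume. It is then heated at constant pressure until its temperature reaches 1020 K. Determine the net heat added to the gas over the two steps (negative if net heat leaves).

P₁ = nRT₁/V₁ = 4.73×8.314×510/12.2 = 1640 kPa.
Step 1 — Isothermal: T stays 510 K; PV = const ⇒ V₂ = 2.05 L, P₂ = 9790 kPa.
ΔU = 0 (ideal gas, T constant).
W = nRT ln(V₂/V₁) = 4.73×8.314×510×ln(0.168) = -35800 J.
Q = ΔU + W = -35800 J.
State after step 1: P = 9790 kPa, V = 2.05 L, T = 510 K.
Step 2 — Isobaric: P stays 9790 kPa; V/T = const ⇒ T₂ = 1020 K, V₂ = 4.10 L.
W = PΔV = 9790×(4.10−2.05) kPa·L = 20100 J.
ΔU = nCvΔT = 4.73×37.8×(1020−510) = 91200 J.
Q = ΔU + W = nCpΔT = 111000 J.
Net over both steps: W = -15700 J, Q = 75400 J, ΔU = 91200 J.

75400 J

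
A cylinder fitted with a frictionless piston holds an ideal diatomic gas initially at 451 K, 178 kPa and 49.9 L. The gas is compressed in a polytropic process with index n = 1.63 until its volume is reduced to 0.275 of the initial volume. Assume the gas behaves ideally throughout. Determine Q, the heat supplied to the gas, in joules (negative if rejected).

n = P₁V₁/(RT₁) = 178×49.9/(8.314×451) = 2.37 mol.
Polytropic n=1.63: T₂ = T₁(V₁/V₂)^(n−1) = 451×(3.64)^0.63 = 1020 K; P₂ = P₁(V₁/V₂)^n = 1460 kPa.
W = (P₁V₁−P₂V₂)/(n−1) = (178×49.9−1460×13.7)/0.63 = -17700 J.
ΔU = nCvΔT = 2.37×20.8×(1020−451) = 27900 J.
Q = ΔU + W = 10200 J.

10200 J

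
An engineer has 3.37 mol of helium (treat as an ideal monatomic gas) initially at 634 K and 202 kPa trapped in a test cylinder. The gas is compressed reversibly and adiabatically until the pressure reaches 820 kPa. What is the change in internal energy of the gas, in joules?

V₁ = nRT₁/P₁ = 3.37×8.314×634/202 = 87.9 L.
Adiabatic: T₂/T₁ = (P₂/P₁)^((γ−1)/γ) ⇒ T₂ = 634×(4.06)^0.400 = 1110 K; V₂ = 37.9 L.
For an ideal gas ΔU = nCvΔT with Cv = (3/2)R = 12.5 J/(mol·K).
ΔU = 3.37×12.5×(1110−634) = 20000 J.

20000 J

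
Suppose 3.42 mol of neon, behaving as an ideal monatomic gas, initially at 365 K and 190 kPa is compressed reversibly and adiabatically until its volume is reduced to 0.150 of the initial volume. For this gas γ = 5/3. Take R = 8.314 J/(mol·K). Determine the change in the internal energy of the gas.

39600 J

V₁ = nRT₁/P₁ = 3.42×8.314×365/190 = 54.6 L.
Adiabatic: TV^(γ−1) = const ⇒ T₂ = 365×(6.67)^0.667 = 1290 K; PV^γ = const ⇒ P₂ = 4490 kPa.
For an ideal gas ΔU = nCvΔT with Cv = (3/2)R = 12.5 J/(mol·K).
ΔU = 3.42×12.5×(1290−365) = 39600 J.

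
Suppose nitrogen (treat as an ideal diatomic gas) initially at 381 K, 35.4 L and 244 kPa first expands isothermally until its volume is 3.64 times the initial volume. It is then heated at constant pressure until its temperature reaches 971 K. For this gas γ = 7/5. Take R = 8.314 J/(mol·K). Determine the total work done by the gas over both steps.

24500 J

n = P₁V₁/(RT₁) = 244×35.4/(8.314×381) = 2.73 mol.
Step 1 — Isothermal: T stays 381 K; PV = const ⇒ V₂ = 129 L, P₂ = 67.0 kPa.
ΔU = 0 (ideal gas, T constant).
W = nRT ln(V₂/V₁) = 2.73×8.314×381×ln(3.64) = 11200 J.
Q = ΔU + W = 11200 J.
State after step 1: P = 67.0 kPa, V = 129 L, T = 381 K.
Step 2 — Isobaric: P stays 67.0 kPa; V/T = const ⇒ T₂ = 971 K, V₂ = 328 L.
W = PΔV = 67.0×(328−129) kPa·L = 13400 J.
ΔU = nCvΔT = 2.73×20.8×(971−381) = 33400 J.
Q = ΔU + W = nCpΔT = 46800 J.
Net over both steps: W = 24500 J, Q = 58000 J, ΔU = 33400 J.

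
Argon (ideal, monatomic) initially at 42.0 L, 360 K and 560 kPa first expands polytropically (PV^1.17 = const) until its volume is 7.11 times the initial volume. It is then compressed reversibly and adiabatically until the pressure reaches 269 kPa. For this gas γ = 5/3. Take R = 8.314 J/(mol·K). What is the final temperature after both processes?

n = P₁V₁/(RT₁) = 560×42.0/(8.314×360) = 7.86 mol.
Step 1 — Polytropic n=1.17: T₂ = T₁(V₁/V₂)^(n−1) = 360×(0.141)^0.17 = 258 K; P₂ = P₁(V₁/V₂)^n = 56.4 kPa.
W = (P₁V₁−P₂V₂)/(n−1) = (560×42.0−56.4×299)/0.17 = 39200 J.
ΔU = nCvΔT = 7.86×12.5×(258−360) = -10000 J.
Q = ΔU + W = 29200 J.
State after step 1: P = 56.4 kPa, V = 299 L, T = 258 K.
Step 2 — Adiabatic: T₂/T₁ = (P₂/P₁)^((γ−1)/γ) ⇒ T₂ = 258×(4.77)^0.400 = 482 K; V₂ = 117 L.
ΔU = nCvΔT = 7.86×12.5×(482−258) = 21900 J.
Q = 0 for an adiabatic process, so W = −ΔU = -21900 J.
Net over both steps: W = 17300 J, Q = 29200 J, ΔU = 11900 J.

482 K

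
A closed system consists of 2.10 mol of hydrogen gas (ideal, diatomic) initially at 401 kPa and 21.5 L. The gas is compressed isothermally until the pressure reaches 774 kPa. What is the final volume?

11.1 L

T₁ = P₁V₁/(nR) = 401×21.5/(2.10×8.314) = 494 K.
Isothermal: T stays 494 K; PV = const ⇒ V₂ = 11.1 L, P₂ = 774 kPa.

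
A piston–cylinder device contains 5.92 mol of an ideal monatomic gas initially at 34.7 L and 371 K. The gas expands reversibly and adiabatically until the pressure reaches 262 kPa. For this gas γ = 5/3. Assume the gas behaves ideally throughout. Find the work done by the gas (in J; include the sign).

6670 J

P₁ = nRT₁/V₁ = 5.92×8.314×371/34.7 = 526 kPa.
Adiabatic: T₂/T₁ = (P₂/P₁)^((γ−1)/γ) ⇒ T₂ = 371×(0.498)^0.400 = 281 K; V₂ = 52.7 L.
ΔU = nCvΔT = 5.92×12.5×(281−371) = -6670 J.
Q = 0 for an adiabatic process, so W = −ΔU = 6670 J.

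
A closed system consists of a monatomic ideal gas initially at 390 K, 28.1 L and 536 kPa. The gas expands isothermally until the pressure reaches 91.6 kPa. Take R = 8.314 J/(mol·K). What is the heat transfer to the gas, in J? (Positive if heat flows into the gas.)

26600 J

n = P₁V₁/(RT₁) = 536×28.1/(8.314×390) = 4.65 mol.
Isothermal: T stays 390 K; PV = const ⇒ V₂ = 164 L, P₂ = 91.6 kPa.
ΔU = 0 (ideal gas, T constant).
W = nRT ln(V₂/V₁) = 4.65×8.314×390×ln(5.85) = 26600 J.
Q = ΔU + W = 26600 J.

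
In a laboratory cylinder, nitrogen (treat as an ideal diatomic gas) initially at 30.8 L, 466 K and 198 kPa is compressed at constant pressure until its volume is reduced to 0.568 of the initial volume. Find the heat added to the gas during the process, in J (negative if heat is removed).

-9220 J

n = P₁V₁/(RT₁) = 198×30.8/(8.314×466) = 1.57 mol.
Isobaric: P stays 198 kPa; V/T = const ⇒ T₂ = 265 K, V₂ = 17.5 L.
W = PΔV = 198×(17.5−30.8) kPa·L = -2630 J.
ΔU = nCvΔT = 1.57×20.8×(265−466) = -6590 J.
Q = ΔU + W = nCpΔT = -9220 J.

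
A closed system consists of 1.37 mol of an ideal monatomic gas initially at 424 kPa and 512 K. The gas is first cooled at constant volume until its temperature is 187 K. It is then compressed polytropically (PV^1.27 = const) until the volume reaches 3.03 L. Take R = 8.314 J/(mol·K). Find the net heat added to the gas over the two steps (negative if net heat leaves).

-7920 J

V₁ = nRT₁/P₁ = 1.37×8.314×512/424 = 13.8 L.
Step 1 — Isochoric: V stays 13.8 L; P/T = const ⇒ T₂ = 187 K, P₂ = 155 kPa.
W = 0 (no volume change).
ΔU = nCvΔT = 1.37×12.5×(187−512) = -5550 J.
Q = ΔU = -5550 J.
State after step 1: P = 155 kPa, V = 13.8 L, T = 187 K.
Step 2 — Polytropic n=1.27: T₂ = T₁(V₁/V₂)^(n−1) = 187×(4.54)^0.27 = 281 K; P₂ = P₁(V₁/V₂)^n = 1060 kPa.
W = (P₁V₁−P₂V₂)/(n−1) = (155×13.8−1060×3.03)/0.27 = -3980 J.
ΔU = nCvΔT = 1.37×12.5×(281−187) = 1610 J.
Q = ΔU + W = -2370 J.
Net over both steps: W = -3980 J, Q = -7920 J, ΔU = -3940 J.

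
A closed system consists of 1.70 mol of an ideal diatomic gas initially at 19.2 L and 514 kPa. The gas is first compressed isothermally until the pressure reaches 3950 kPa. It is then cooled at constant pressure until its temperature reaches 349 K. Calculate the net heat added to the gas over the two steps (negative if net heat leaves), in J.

-37400 J

T₁ = P₁V₁/(nR) = 514×19.2/(1.70×8.314) = 698 K.
Step 1 — Isothermal: T stays 698 K; PV = const ⇒ V₂ = 2.50 L, P₂ = 3950 kPa.
ΔU = 0 (ideal gas, T constant).
W = nRT ln(V₂/V₁) = 1.70×8.314×698×ln(0.130) = -20100 J.
Q = ΔU + W = -20100 J.
State after step 1: P = 3950 kPa, V = 2.50 L, T = 698 K.
Step 2 — Isobaric: P stays 3950 kPa; V/T = const ⇒ T₂ = 349 K, V₂ = 1.25 L.
W = PΔV = 3950×(1.25−2.50) kPa·L = -4940 J.
ΔU = nCvΔT = 1.70×20.8×(349−698) = -12300 J.
Q = ΔU + W = nCpΔT = -17300 J.
Net over both steps: W = -25100 J, Q = -37400 J, ΔU = -12300 J.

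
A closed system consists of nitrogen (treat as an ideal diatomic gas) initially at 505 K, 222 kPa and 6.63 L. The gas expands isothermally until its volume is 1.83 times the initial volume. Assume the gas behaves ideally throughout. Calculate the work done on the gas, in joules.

n = P₁V₁/(RT₁) = 222×6.63/(8.314×505) = 0.351 mol.
Isothermal: T stays 505 K; PV = const ⇒ V₂ = 12.1 L, P₂ = 121 kPa.
W = nRT ln(V₂/V₁) = 0.351×8.314×505×ln(1.83) = 889 J.
Work done on the gas = −W_by = -889 J.

-889 J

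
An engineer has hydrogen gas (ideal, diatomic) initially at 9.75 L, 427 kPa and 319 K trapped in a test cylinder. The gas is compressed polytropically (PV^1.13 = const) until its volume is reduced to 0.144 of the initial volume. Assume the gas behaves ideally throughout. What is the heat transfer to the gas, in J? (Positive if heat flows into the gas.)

n = P₁V₁/(RT₁) = 427×9.75/(8.314×319) = 1.57 mol.
Polytropic n=1.13: T₂ = T₁(V₁/V₂)^(n−1) = 319×(6.94)^0.13 = 410 K; P₂ = P₁(V₁/V₂)^n = 3810 kPa.
W = (P₁V₁−P₂V₂)/(n−1) = (427×9.75−3810×1.40)/0.13 = -9180 J.
ΔU = nCvΔT = 1.57×20.8×(410−319) = 2980 J.
Q = ΔU + W = -6190 J.

-6190 J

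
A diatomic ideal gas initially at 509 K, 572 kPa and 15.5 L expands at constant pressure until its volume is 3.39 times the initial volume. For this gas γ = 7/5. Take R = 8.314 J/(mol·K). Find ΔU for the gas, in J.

53000 J

n = P₁V₁/(RT₁) = 572×15.5/(8.314×509) = 2.10 mol.
Isobaric: P stays 572 kPa; V/T = const ⇒ T₂ = 1730 K, V₂ = 52.5 L.
For an ideal gas ΔU = nCvΔT with Cv = (5/2)R = 20.8 J/(mol·K).
ΔU = 2.10×20.8×(1730−509) = 53000 J.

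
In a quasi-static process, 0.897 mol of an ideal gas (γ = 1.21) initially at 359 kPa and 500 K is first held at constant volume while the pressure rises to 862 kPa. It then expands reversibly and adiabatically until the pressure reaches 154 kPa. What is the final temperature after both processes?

890 K

V₁ = nRT₁/P₁ = 0.897×8.314×500/359 = 10.4 L.
Step 1 — Isochoric: V stays 10.4 L; P/T = const ⇒ T₂ = 1200 K, P₂ = 862 kPa.
W = 0 (no volume change).
ΔU = nCvΔT = 0.897×39.6×(1200−500) = 24900 J.
Q = ΔU = 24900 J.
State after step 1: P = 862 kPa, V = 10.4 L, T = 1200 K.
Step 2 — Adiabatic: T₂/T₁ = (P₂/P₁)^((γ−1)/γ) ⇒ T₂ = 1200×(0.179)^0.174 = 890 K; V₂ = 43.1 L.
ΔU = nCvΔT = 0.897×39.6×(890−1200) = -11000 J.
Q = 0 for an adiabatic process, so W = −ΔU = 11000 J.
Net over both steps: W = 11000 J, Q = 24900 J, ΔU = 13900 J.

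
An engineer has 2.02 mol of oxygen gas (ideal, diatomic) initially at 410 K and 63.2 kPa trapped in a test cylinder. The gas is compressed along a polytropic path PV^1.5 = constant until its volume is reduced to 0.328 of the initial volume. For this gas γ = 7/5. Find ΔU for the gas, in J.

V₁ = nRT₁/P₁ = 2.02×8.314×410/63.2 = 109 L.
Polytropic n=1.5: T₂ = T₁(V₁/V₂)^(n−1) = 410×(3.05)^0.50 = 716 K; P₂ = P₁(V₁/V₂)^n = 336 kPa.
For an ideal gas ΔU = nCvΔT with Cv = (5/2)R = 20.8 J/(mol·K).
ΔU = 2.02×20.8×(716−410) = 12800 J.

12800 J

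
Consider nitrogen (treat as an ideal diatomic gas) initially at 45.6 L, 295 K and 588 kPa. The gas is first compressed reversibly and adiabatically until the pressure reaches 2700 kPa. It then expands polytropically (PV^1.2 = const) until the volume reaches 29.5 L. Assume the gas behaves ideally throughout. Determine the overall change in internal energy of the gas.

n = P₁V₁/(RT₁) = 588×45.6/(8.314×295) = 10.9 mol.
Step 1 — Adiabatic: T₂/T₁ = (P₂/P₁)^((γ−1)/γ) ⇒ T₂ = 295×(4.59)^0.286 = 456 K; V₂ = 15.4 L.
ΔU = nCvΔT = 10.9×20.8×(456−295) = 36600 J.
Q = 0 for an adiabatic process, so W = −ΔU = -36600 J.
State after step 1: P = 2700 kPa, V = 15.4 L, T = 456 K.
Step 2 — Polytropic n=1.2: T₂ = T₁(V₁/V₂)^(n−1) = 456×(0.520)^0.20 = 400 K; P₂ = P₁(V₁/V₂)^n = 1230 kPa.
W = (P₁V₁−P₂V₂)/(n−1) = (2700×15.4−1230×29.5)/0.20 = 25400 J.
ΔU = nCvΔT = 10.9×20.8×(400−456) = -12700 J.
Q = ΔU + W = 12700 J.
Net over both steps: W = -11200 J, Q = 12700 J, ΔU = 23900 J.

23900 J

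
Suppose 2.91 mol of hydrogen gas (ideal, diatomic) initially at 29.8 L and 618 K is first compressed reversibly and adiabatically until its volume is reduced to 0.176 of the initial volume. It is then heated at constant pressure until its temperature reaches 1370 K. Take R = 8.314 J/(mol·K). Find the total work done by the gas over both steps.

P₁ = nRT₁/V₁ = 2.91×8.314×618/29.8 = 502 kPa.
Step 1 — Adiabatic: TV^(γ−1) = const ⇒ T₂ = 618×(5.68)^0.400 = 1240 K; PV^γ = const ⇒ P₂ = 5710 kPa.
ΔU = nCvΔT = 2.91×20.8×(1240−618) = 37500 J.
Q = 0 for an adiabatic process, so W = −ΔU = -37500 J.
State after step 1: P = 5710 kPa, V = 5.24 L, T = 1240 K.
Step 2 — Isobaric: P stays 5710 kPa; V/T = const ⇒ T₂ = 1370 K, V₂ = 5.80 L.
W = PΔV = 5710×(5.80−5.24) kPa·L = 3190 J.
ΔU = nCvΔT = 2.91×20.8×(1370−1240) = 7970 J.
Q = ΔU + W = nCpΔT = 11200 J.
Net over both steps: W = -34300 J, Q = 11200 J, ΔU = 45500 J.

-34300 J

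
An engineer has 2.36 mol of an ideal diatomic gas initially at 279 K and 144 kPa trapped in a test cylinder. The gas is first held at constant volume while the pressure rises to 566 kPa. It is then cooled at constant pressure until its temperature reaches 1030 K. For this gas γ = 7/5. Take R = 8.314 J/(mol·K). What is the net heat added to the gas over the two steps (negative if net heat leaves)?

35500 J

V₁ = nRT₁/P₁ = 2.36×8.314×279/144 = 38.0 L.
Step 1 — Isochoric: V stays 38.0 L; P/T = const ⇒ T₂ = 1100 K, P₂ = 566 kPa.
W = 0 (no volume change).
ΔU = nCvΔT = 2.36×20.8×(1100−279) = 40100 J.
Q = ΔU = 40100 J.
State after step 1: P = 566 kPa, V = 38.0 L, T = 1100 K.
Step 2 — Isobaric: P stays 566 kPa; V/T = const ⇒ T₂ = 1030 K, V₂ = 35.7 L.
W = PΔV = 566×(35.7−38.0) kPa·L = -1310 J.
ΔU = nCvΔT = 2.36×20.8×(1030−1100) = -3270 J.
Q = ΔU + W = nCpΔT = -4580 J.
Net over both steps: W = -1310 J, Q = 35500 J, ΔU = 36800 J.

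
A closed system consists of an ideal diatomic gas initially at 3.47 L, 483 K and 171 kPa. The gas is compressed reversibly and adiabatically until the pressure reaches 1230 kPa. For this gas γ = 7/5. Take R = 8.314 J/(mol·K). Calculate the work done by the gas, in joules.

-1120 J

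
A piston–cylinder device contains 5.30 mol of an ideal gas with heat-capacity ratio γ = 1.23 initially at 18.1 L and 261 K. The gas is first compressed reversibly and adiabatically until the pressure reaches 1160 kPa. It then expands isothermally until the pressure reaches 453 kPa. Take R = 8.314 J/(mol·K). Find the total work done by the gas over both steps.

P₁ = nRT₁/V₁ = 5.30×8.314×261/18.1 = 635 kPa.
Step 1 — Adiabatic: T₂/T₁ = (P₂/P₁)^((γ−1)/γ) ⇒ T₂ = 261×(1.83)^0.187 = 292 K; V₂ = 11.1 L.
ΔU = nCvΔT = 5.30×36.1×(292−261) = 5960 J.
Q = 0 for an adiabatic process, so W = −ΔU = -5960 J.
State after step 1: P = 1160 kPa, V = 11.1 L, T = 292 K.
Step 2 — Isothermal: T stays 292 K; PV = const ⇒ V₂ = 28.4 L, P₂ = 453 kPa.
ΔU = 0 (ideal gas, T constant).
W = nRT ln(V₂/V₁) = 5.30×8.314×292×ln(2.56) = 12100 J.
Q = ΔU + W = 12100 J.
Net over both steps: W = 6150 J, Q = 12100 J, ΔU = 5960 J.

6150 J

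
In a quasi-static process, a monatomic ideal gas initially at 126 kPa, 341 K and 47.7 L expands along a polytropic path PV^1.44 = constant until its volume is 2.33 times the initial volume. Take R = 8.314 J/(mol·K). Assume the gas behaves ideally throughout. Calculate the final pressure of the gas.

37.3 kPa

Polytropic n=1.44: T₂ = T₁(V₁/V₂)^(n−1) = 341×(0.429)^0.44 = 235 K; P₂ = P₁(V₁/V₂)^n = 37.3 kPa.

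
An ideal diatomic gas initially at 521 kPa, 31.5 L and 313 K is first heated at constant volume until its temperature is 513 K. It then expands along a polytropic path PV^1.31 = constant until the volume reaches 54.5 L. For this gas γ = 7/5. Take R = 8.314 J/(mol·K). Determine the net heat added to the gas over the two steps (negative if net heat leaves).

29300 J

n = P₁V₁/(RT₁) = 521×31.5/(8.314×313) = 6.31 mol.
Step 1 — Isochoric: V stays 31.5 L; P/T = const ⇒ T₂ = 513 K, P₂ = 854 kPa.
W = 0 (no volume change).
ΔU = nCvΔT = 6.31×20.8×(513−313) = 26200 J.
Q = ΔU = 26200 J.
State after step 1: P = 854 kPa, V = 31.5 L, T = 513 K.
Step 2 — Polytropic n=1.31: T₂ = T₁(V₁/V₂)^(n−1) = 513×(0.578)^0.31 = 433 K; P₂ = P₁(V₁/V₂)^n = 416 kPa.
W = (P₁V₁−P₂V₂)/(n−1) = (854×31.5−416×54.5)/0.31 = 13600 J.
ΔU = nCvΔT = 6.31×20.8×(433−513) = -10500 J.
Q = ΔU + W = 3050 J.
Net over both steps: W = 13600 J, Q = 29300 J, ΔU = 15700 J.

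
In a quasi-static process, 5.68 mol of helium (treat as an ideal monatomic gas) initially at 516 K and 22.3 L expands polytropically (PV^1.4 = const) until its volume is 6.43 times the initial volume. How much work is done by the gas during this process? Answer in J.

32000 J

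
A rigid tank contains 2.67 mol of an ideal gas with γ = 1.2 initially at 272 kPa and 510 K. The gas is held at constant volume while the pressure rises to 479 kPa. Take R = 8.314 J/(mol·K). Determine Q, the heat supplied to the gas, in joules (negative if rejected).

43100 J

V₁ = nRT₁/P₁ = 2.67×8.314×510/272 = 41.6 L.
Isochoric: V stays 41.6 L; P/T = const ⇒ T₂ = 898 K, P₂ = 479 kPa.
W = 0 (no volume change).
ΔU = nCvΔT = 2.67×41.6×(898−510) = 43100 J.
Q = ΔU = 43100 J.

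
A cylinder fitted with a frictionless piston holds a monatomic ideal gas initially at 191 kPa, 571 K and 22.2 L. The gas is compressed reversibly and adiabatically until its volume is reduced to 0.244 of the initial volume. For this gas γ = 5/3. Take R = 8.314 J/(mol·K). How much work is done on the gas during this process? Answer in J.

9930 J

n = P₁V₁/(RT₁) = 191×22.2/(8.314×571) = 0.893 mol.
Adiabatic: TV^(γ−1) = const ⇒ T₂ = 571×(4.10)^0.667 = 1460 K; PV^γ = const ⇒ P₂ = 2000 kPa.
ΔU = nCvΔT = 0.893×12.5×(1460−571) = 9930 J.
Q = 0 for an adiabatic process, so W = −ΔU = -9930 J.
Work done on the gas = −W_by = 9930 J.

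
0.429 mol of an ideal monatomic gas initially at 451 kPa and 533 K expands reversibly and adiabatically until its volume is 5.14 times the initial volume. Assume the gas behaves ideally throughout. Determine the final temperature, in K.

179 K

V₁ = nRT₁/P₁ = 0.429×8.314×533/451 = 4.22 L.
Adiabatic: TV^(γ−1) = const ⇒ T₂ = 533×(0.195)^0.667 = 179 K; PV^γ = const ⇒ P₂ = 29.5 kPa.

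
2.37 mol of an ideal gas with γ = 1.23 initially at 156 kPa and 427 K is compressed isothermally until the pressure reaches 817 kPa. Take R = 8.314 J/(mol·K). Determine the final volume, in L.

10.3 L

V₁ = nRT₁/P₁ = 2.37×8.314×427/156 = 53.9 L.
Isothermal: T stays 427 K; PV = const ⇒ V₂ = 10.3 L, P₂ = 817 kPa.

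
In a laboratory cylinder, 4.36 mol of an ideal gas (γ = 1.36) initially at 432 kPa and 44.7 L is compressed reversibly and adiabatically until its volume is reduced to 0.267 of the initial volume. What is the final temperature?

857 K

T₁ = P₁V₁/(nR) = 432×44.7/(4.36×8.314) = 533 K.
Adiabatic: TV^(γ−1) = const ⇒ T₂ = 533×(3.75)^0.360 = 857 K; PV^γ = const ⇒ P₂ = 2600 kPa.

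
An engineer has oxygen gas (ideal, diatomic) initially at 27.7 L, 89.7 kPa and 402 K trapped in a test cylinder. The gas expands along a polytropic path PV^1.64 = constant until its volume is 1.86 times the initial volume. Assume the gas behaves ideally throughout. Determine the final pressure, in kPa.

32.4 kPa

Polytropic n=1.64: T₂ = T₁(V₁/V₂)^(n−1) = 402×(0.538)^0.64 = 270 K; P₂ = P₁(V₁/V₂)^n = 32.4 kPa.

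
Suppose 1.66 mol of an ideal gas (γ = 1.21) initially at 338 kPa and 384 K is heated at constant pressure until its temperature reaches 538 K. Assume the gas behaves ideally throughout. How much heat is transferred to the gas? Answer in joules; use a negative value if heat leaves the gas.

12200 J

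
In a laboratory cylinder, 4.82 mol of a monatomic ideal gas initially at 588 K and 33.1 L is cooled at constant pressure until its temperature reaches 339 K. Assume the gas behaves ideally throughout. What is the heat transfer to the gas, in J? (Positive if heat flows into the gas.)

-24900 J

P₁ = nRT₁/V₁ = 4.82×8.314×588/33.1 = 712 kPa.
Isobaric: P stays 712 kPa; V/T = const ⇒ T₂ = 339 K, V₂ = 19.1 L.
W = PΔV = 712×(19.1−33.1) kPa·L = -9980 J.
ΔU = nCvΔT = 4.82×12.5×(339−588) = -15000 J.
Q = ΔU + W = nCpΔT = -24900 J.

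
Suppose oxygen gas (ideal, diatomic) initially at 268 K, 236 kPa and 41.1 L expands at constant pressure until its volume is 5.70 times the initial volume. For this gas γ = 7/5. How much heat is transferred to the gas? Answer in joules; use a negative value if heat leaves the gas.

160000 J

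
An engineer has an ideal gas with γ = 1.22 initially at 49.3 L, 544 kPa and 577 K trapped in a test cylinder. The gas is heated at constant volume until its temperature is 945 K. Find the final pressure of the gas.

891 kPa

Isochoric: V stays 49.3 L; P/T = const ⇒ T₂ = 945 K, P₂ = 891 kPa.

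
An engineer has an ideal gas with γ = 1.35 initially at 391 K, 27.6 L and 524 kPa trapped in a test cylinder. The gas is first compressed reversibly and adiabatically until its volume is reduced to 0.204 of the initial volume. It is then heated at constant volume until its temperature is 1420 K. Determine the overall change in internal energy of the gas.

n = P₁V₁/(RT₁) = 524×27.6/(8.314×391) = 4.45 mol.
Step 1 — Adiabatic: TV^(γ−1) = const ⇒ T₂ = 391×(4.90)^0.350 = 682 K; PV^γ = const ⇒ P₂ = 4480 kPa.
ΔU = nCvΔT = 4.45×23.8×(682−391) = 30800 J.
Q = 0 for an adiabatic process, so W = −ΔU = -30800 J.
State after step 1: P = 4480 kPa, V = 5.63 L, T = 682 K.
Step 2 — Isochoric: V stays 5.63 L; P/T = const ⇒ T₂ = 1420 K, P₂ = 9330 kPa.
W = 0 (no volume change).
ΔU = nCvΔT = 4.45×23.8×(1420−682) = 78000 J.
Q = ΔU = 78000 J.
Net over both steps: W = -30800 J, Q = 78000 J, ΔU = 109000 J.

109000 J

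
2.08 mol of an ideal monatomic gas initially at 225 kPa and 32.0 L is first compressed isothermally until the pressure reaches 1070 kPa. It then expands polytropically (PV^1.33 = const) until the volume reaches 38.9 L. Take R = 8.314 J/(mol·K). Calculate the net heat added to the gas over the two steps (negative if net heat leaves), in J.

-6380 J

T₁ = P₁V₁/(nR) = 225×32.0/(2.08×8.314) = 416 K.
Step 1 — Isothermal: T stays 416 K; PV = const ⇒ V₂ = 6.73 L, P₂ = 1070 kPa.
ΔU = 0 (ideal gas, T constant).
W = nRT ln(V₂/V₁) = 2.08×8.314×416×ln(0.210) = -11200 J.
Q = ΔU + W = -11200 J.
State after step 1: P = 1070 kPa, V = 6.73 L, T = 416 K.
Step 2 — Polytropic n=1.33: T₂ = T₁(V₁/V₂)^(n−1) = 416×(0.173)^0.33 = 233 K; P₂ = P₁(V₁/V₂)^n = 104 kPa.
W = (P₁V₁−P₂V₂)/(n−1) = (1070×6.73−104×38.9)/0.33 = 9590 J.
ΔU = nCvΔT = 2.08×12.5×(233−416) = -4750 J.
Q = ΔU + W = 4840 J.
Net over both steps: W = -1640 J, Q = -6380 J, ΔU = -4750 J.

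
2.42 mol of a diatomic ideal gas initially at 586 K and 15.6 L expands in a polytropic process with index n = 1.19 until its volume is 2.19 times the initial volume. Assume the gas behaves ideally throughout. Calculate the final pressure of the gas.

297 kPa

P₁ = nRT₁/V₁ = 2.42×8.314×586/15.6 = 756 kPa.
Polytropic n=1.19: T₂ = T₁(V₁/V₂)^(n−1) = 586×(0.457)^0.19 = 505 K; P₂ = P₁(V₁/V₂)^n = 297 kPa.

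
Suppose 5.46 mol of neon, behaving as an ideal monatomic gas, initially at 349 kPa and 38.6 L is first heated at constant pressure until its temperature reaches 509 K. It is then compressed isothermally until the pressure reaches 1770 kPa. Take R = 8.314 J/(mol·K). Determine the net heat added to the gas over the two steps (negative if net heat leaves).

T₁ = P₁V₁/(nR) = 349×38.6/(5.46×8.314) = 297 K.
Step 1 — Isobaric: P stays 349 kPa; V/T = const ⇒ T₂ = 509 K, V₂ = 66.2 L.
W = PΔV = 349×(66.2−38.6) kPa·L = 9630 J.
ΔU = nCvΔT = 5.46×12.5×(509−297) = 14500 J.
Q = ΔU + W = nCpΔT = 24100 J.
State after step 1: P = 349 kPa, V = 66.2 L, T = 509 K.
Step 2 — Isothermal: T stays 509 K; PV = const ⇒ V₂ = 13.1 L, P₂ = 1770 kPa.
ΔU = 0 (ideal gas, T constant).
W = nRT ln(V₂/V₁) = 5.46×8.314×509×ln(0.197) = -37500 J.
Q = ΔU + W = -37500 J.
Net over both steps: W = -27900 J, Q = -13400 J, ΔU = 14500 J.

-13400 J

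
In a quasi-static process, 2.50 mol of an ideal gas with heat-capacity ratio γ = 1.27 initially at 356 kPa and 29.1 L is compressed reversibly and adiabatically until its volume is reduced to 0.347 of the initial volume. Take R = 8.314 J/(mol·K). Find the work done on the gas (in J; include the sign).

12700 J

T₁ = P₁V₁/(nR) = 356×29.1/(2.50×8.314) = 498 K.
Adiabatic: TV^(γ−1) = const ⇒ T₂ = 498×(2.88)^0.270 = 663 K; PV^γ = const ⇒ P₂ = 1370 kPa.
ΔU = nCvΔT = 2.50×30.8×(663−498) = 12700 J.
Q = 0 for an adiabatic process, so W = −ΔU = -12700 J.
Work done on the gas = −W_by = 12700 J.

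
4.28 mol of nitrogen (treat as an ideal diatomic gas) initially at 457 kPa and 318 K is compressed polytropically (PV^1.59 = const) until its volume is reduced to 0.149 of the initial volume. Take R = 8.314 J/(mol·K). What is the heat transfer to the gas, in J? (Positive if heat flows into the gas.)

18900 J

V₁ = nRT₁/P₁ = 4.28×8.314×318/457 = 24.8 L.
Polytropic n=1.59: T₂ = T₁(V₁/V₂)^(n−1) = 318×(6.71)^0.59 = 978 K; P₂ = P₁(V₁/V₂)^n = 9430 kPa.
W = (P₁V₁−P₂V₂)/(n−1) = (457×24.8−9430×3.69)/0.59 = -39800 J.
ΔU = nCvΔT = 4.28×20.8×(978−318) = 58700 J.
Q = ΔU + W = 18900 J.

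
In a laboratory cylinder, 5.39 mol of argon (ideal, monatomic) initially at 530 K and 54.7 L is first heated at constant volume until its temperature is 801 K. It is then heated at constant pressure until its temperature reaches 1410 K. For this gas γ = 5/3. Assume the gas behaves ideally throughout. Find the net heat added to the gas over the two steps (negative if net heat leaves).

P₁ = nRT₁/V₁ = 5.39×8.314×530/54.7 = 434 kPa.
Step 1 — Isochoric: V stays 54.7 L; P/T = const ⇒ T₂ = 801 K, P₂ = 656 kPa.
W = 0 (no volume change).
ΔU = nCvΔT = 5.39×12.5×(801−530) = 18200 J.
Q = ΔU = 18200 J.
State after step 1: P = 656 kPa, V = 54.7 L, T = 801 K.
Step 2 — Isobaric: P stays 656 kPa; V/T = const ⇒ T₂ = 1410 K, V₂ = 96.3 L.
W = PΔV = 656×(96.3−54.7) kPa·L = 27300 J.
ΔU = nCvΔT = 5.39×12.5×(1410−801) = 40900 J.
Q = ΔU + W = nCpΔT = 68200 J.
Net over both steps: W = 27300 J, Q = 86400 J, ΔU = 59200 J.

86400 J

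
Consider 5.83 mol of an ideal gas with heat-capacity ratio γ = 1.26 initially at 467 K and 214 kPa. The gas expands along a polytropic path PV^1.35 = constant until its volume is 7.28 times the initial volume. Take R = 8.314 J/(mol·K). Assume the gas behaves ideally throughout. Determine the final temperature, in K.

233 K

V₁ = nRT₁/P₁ = 5.83×8.314×467/214 = 106 L.
Polytropic n=1.35: T₂ = T₁(V₁/V₂)^(n−1) = 467×(0.137)^0.35 = 233 K; P₂ = P₁(V₁/V₂)^n = 14.7 kPa.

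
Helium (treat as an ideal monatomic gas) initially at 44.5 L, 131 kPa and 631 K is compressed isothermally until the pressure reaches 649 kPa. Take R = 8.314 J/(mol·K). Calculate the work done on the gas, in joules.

9330 J

n = P₁V₁/(RT₁) = 131×44.5/(8.314×631) = 1.11 mol.
Isothermal: T stays 631 K; PV = const ⇒ V₂ = 8.98 L, P₂ = 649 kPa.
W = nRT ln(V₂/V₁) = 1.11×8.314×631×ln(0.202) = -9330 J.
Work done on the gas = −W_by = 9330 J.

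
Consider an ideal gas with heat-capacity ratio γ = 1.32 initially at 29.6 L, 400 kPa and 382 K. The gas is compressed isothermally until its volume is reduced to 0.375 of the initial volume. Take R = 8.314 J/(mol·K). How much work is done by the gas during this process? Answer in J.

n = P₁V₁/(RT₁) = 400×29.6/(8.314×382) = 3.73 mol.
Isothermal: T stays 382 K; PV = const ⇒ V₂ = 11.1 L, P₂ = 1070 kPa.
W = nRT ln(V₂/V₁) = 3.73×8.314×382×ln(0.375) = -11600 J.

-11600 J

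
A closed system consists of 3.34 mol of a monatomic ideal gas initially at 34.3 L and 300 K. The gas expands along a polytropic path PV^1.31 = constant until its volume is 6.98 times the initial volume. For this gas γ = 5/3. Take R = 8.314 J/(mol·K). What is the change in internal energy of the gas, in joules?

-5650 J

P₁ = nRT₁/V₁ = 3.34×8.314×300/34.3 = 243 kPa.
Polytropic n=1.31: T₂ = T₁(V₁/V₂)^(n−1) = 300×(0.143)^0.31 = 164 K; P₂ = P₁(V₁/V₂)^n = 19.1 kPa.
For an ideal gas ΔU = nCvΔT with Cv = (3/2)R = 12.5 J/(mol·K).
ΔU = 3.34×12.5×(164−300) = -5650 J.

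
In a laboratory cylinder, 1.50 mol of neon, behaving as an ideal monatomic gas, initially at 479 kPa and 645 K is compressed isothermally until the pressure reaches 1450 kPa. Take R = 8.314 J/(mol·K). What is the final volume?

5.55 L

V₁ = nRT₁/P₁ = 1.50×8.314×645/479 = 16.8 L.
Isothermal: T stays 645 K; PV = const ⇒ V₂ = 5.55 L, P₂ = 1450 kPa.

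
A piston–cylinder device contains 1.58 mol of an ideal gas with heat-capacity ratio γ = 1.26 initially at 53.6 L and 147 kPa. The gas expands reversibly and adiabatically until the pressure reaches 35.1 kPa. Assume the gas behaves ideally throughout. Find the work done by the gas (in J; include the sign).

7750 J

T₁ = P₁V₁/(nR) = 147×53.6/(1.58×8.314) = 600 K.
Adiabatic: T₂/T₁ = (P₂/P₁)^((γ−1)/γ) ⇒ T₂ = 600×(0.239)^0.206 = 446 K; V₂ = 167 L.
ΔU = nCvΔT = 1.58×32.0×(446−600) = -7750 J.
Q = 0 for an adiabatic process, so W = −ΔU = 7750 J.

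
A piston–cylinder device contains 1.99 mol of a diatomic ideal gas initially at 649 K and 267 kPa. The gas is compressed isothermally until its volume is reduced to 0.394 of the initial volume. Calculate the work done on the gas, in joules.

10000 J

V₁ = nRT₁/P₁ = 1.99×8.314×649/267 = 40.2 L.
Isothermal: T stays 649 K; PV = const ⇒ V₂ = 15.8 L, P₂ = 678 kPa.
W = nRT ln(V₂/V₁) = 1.99×8.314×649×ln(0.394) = -10000 J.
Work done on the gas = −W_by = 10000 J.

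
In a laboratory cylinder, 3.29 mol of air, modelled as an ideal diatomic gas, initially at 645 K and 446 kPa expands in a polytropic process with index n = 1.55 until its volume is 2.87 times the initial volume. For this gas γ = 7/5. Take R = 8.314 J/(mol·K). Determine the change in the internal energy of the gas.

-19400 J

V₁ = nRT₁/P₁ = 3.29×8.314×645/446 = 39.6 L.
Polytropic n=1.55: T₂ = T₁(V₁/V₂)^(n−1) = 645×(0.348)^0.55 = 361 K; P₂ = P₁(V₁/V₂)^n = 87.0 kPa.
For an ideal gas ΔU = nCvΔT with Cv = (5/2)R = 20.8 J/(mol·K).
ΔU = 3.29×20.8×(361−645) = -19400 J.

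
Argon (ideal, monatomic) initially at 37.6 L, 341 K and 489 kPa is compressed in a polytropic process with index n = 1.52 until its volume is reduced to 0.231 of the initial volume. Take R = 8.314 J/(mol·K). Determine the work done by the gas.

n = P₁V₁/(RT₁) = 489×37.6/(8.314×341) = 6.49 mol.
Polytropic n=1.52: T₂ = T₁(V₁/V₂)^(n−1) = 341×(4.33)^0.52 = 731 K; P₂ = P₁(V₁/V₂)^n = 4540 kPa.
W = (P₁V₁−P₂V₂)/(n−1) = (489×37.6−4540×8.69)/0.52 = -40400 J.

-40400 J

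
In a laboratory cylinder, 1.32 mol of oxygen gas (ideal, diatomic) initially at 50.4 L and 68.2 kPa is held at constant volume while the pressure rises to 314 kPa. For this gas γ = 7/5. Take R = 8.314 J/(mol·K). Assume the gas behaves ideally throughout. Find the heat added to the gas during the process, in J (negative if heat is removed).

31000 J

T₁ = P₁V₁/(nR) = 68.2×50.4/(1.32×8.314) = 313 K.
Isochoric: V stays 50.4 L; P/T = const ⇒ T₂ = 1440 K, P₂ = 314 kPa.
W = 0 (no volume change).
ΔU = nCvΔT = 1.32×20.8×(1440−313) = 31000 J.
Q = ΔU = 31000 J.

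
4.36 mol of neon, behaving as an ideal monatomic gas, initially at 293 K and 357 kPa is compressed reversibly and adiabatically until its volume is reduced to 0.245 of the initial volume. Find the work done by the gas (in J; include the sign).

-24800 J

V₁ = nRT₁/P₁ = 4.36×8.314×293/357 = 29.8 L.
Adiabatic: TV^(γ−1) = const ⇒ T₂ = 293×(4.08)^0.667 = 748 K; PV^γ = const ⇒ P₂ = 3720 kPa.
ΔU = nCvΔT = 4.36×12.5×(748−293) = 24800 J.
Q = 0 for an adiabatic process, so W = −ΔU = -24800 J.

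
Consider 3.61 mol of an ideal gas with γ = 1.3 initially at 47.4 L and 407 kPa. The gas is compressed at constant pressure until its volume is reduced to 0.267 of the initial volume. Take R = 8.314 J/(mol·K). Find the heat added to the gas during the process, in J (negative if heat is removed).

T₁ = P₁V₁/(nR) = 407×47.4/(3.61×8.314) = 643 K.
Isobaric: P stays 407 kPa; V/T = const ⇒ T₂ = 172 K, V₂ = 12.7 L.
W = PΔV = 407×(12.7−47.4) kPa·L = -14100 J.
ΔU = nCvΔT = 3.61×27.7×(172−643) = -47100 J.
Q = ΔU + W = nCpΔT = -61300 J.

-61300 J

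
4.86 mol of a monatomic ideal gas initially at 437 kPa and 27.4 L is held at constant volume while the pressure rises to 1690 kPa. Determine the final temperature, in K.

1150 K

T₁ = P₁V₁/(nR) = 437×27.4/(4.86×8.314) = 296 K.
Isochoric: V stays 27.4 L; P/T = const ⇒ T₂ = 1150 K, P₂ = 1690 kPa.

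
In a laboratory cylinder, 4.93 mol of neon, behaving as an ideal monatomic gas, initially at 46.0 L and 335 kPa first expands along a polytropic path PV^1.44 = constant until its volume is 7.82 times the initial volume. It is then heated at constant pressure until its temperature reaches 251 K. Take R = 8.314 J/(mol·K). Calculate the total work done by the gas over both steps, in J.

24900 J

T₁ = P₁V₁/(nR) = 335×46.0/(4.93×8.314) = 376 K.
Step 1 — Polytropic n=1.44: T₂ = T₁(V₁/V₂)^(n−1) = 376×(0.128)^0.44 = 152 K; P₂ = P₁(V₁/V₂)^n = 17.3 kPa.
W = (P₁V₁−P₂V₂)/(n−1) = (335×46.0−17.3×360)/0.44 = 20900 J.
ΔU = nCvΔT = 4.93×12.5×(152−376) = -13800 J.
Q = ΔU + W = 7090 J.
State after step 1: P = 17.3 kPa, V = 360 L, T = 152 K.
Step 2 — Isobaric: P stays 17.3 kPa; V/T = const ⇒ T₂ = 251 K, V₂ = 594 L.
W = PΔV = 17.3×(594−360) kPa·L = 4050 J.
ΔU = nCvΔT = 4.93×12.5×(251−152) = 6080 J.
Q = ΔU + W = nCpΔT = 10100 J.
Net over both steps: W = 24900 J, Q = 17200 J, ΔU = -7680 J.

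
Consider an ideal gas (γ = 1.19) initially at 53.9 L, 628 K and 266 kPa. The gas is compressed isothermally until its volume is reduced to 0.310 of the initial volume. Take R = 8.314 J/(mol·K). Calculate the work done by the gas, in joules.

-16800 J

n = P₁V₁/(RT₁) = 266×53.9/(8.314×628) = 2.75 mol.
Isothermal: T stays 628 K; PV = const ⇒ V₂ = 16.7 L, P₂ = 858 kPa.
W = nRT ln(V₂/V₁) = 2.75×8.314×628×ln(0.310) = -16800 J.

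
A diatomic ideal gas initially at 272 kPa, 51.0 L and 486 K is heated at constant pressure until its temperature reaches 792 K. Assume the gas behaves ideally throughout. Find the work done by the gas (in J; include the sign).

n = P₁V₁/(RT₁) = 272×51.0/(8.314×486) = 3.43 mol.
Isobaric: P stays 272 kPa; V/T = const ⇒ T₂ = 792 K, V₂ = 83.1 L.
W = PΔV = 272×(83.1−51.0) kPa·L = 8730 J.

8730 J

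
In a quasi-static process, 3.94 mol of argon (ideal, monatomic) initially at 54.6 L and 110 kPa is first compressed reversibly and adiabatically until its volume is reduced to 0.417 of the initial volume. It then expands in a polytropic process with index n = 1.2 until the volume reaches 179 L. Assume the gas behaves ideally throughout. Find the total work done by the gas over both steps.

11100 J

T₁ = P₁V₁/(nR) = 110×54.6/(3.94×8.314) = 183 K.
Step 1 — Adiabatic: TV^(γ−1) = const ⇒ T₂ = 183×(2.40)^0.667 = 328 K; PV^γ = const ⇒ P₂ = 473 kPa.
ΔU = nCvΔT = 3.94×12.5×(328−183) = 7130 J.
Q = 0 for an adiabatic process, so W = −ΔU = -7130 J.
State after step 1: P = 473 kPa, V = 22.8 L, T = 328 K.
Step 2 — Polytropic n=1.2: T₂ = T₁(V₁/V₂)^(n−1) = 328×(0.127)^0.20 = 217 K; P₂ = P₁(V₁/V₂)^n = 39.8 kPa.
W = (P₁V₁−P₂V₂)/(n−1) = (473×22.8−39.8×179)/0.20 = 18200 J.
ΔU = nCvΔT = 3.94×12.5×(217−328) = -5450 J.
Q = ΔU + W = 12700 J.
Net over both steps: W = 11100 J, Q = 12700 J, ΔU = 1680 J.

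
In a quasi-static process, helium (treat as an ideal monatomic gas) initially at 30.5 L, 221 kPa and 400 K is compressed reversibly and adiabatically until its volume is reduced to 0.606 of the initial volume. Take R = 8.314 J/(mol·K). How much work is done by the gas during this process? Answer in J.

n = P₁V₁/(RT₁) = 221×30.5/(8.314×400) = 2.03 mol.
Adiabatic: TV^(γ−1) = const ⇒ T₂ = 400×(1.65)^0.667 = 559 K; PV^γ = const ⇒ P₂ = 509 kPa.
ΔU = nCvΔT = 2.03×12.5×(559−400) = 4010 J.
Q = 0 for an adiabatic process, so W = −ΔU = -4010 J.

-4010 J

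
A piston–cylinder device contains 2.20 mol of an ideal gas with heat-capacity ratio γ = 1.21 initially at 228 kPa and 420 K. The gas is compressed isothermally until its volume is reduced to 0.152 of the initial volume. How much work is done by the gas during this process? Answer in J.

V₁ = nRT₁/P₁ = 2.20×8.314×420/228 = 33.7 L.
Isothermal: T stays 420 K; PV = const ⇒ V₂ = 5.12 L, P₂ = 1500 kPa.
W = nRT ln(V₂/V₁) = 2.20×8.314×420×ln(0.152) = -14500 J.

-14500 J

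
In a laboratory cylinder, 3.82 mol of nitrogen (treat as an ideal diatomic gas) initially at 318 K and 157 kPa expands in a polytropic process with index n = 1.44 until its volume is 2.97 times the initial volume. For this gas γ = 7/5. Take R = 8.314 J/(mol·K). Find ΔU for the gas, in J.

-9610 J

V₁ = nRT₁/P₁ = 3.82×8.314×318/157 = 64.3 L.
Polytropic n=1.44: T₂ = T₁(V₁/V₂)^(n−1) = 318×(0.337)^0.44 = 197 K; P₂ = P₁(V₁/V₂)^n = 32.7 kPa.
For an ideal gas ΔU = nCvΔT with Cv = (5/2)R = 20.8 J/(mol·K).
ΔU = 3.82×20.8×(197−318) = -9610 J.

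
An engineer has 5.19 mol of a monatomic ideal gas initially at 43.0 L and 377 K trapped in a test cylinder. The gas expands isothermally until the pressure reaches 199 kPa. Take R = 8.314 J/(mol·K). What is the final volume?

P₁ = nRT₁/V₁ = 5.19×8.314×377/43.0 = 378 kPa.
Isothermal: T stays 377 K; PV = const ⇒ V₂ = 81.7 L, P₂ = 199 kPa.

81.7 L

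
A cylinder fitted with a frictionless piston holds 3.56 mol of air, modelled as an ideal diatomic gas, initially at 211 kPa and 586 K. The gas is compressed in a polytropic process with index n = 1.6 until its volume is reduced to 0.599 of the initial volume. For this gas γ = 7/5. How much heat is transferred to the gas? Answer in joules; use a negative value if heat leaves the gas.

V₁ = nRT₁/P₁ = 3.56×8.314×586/211 = 82.2 L.
Polytropic n=1.6: T₂ = T₁(V₁/V₂)^(n−1) = 586×(1.67)^0.60 = 797 K; P₂ = P₁(V₁/V₂)^n = 479 kPa.
W = (P₁V₁−P₂V₂)/(n−1) = (211×82.2−479×49.2)/0.60 = -10400 J.
ΔU = nCvΔT = 3.56×20.8×(797−586) = 15600 J.
Q = ΔU + W = 5200 J.

5200 J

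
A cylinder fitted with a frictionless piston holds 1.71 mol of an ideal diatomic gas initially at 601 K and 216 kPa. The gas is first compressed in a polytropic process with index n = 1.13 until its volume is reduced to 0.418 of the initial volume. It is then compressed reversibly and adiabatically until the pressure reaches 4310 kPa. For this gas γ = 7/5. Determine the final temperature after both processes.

V₁ = nRT₁/P₁ = 1.71×8.314×601/216 = 39.6 L.
Step 1 — Polytropic n=1.13: T₂ = T₁(V₁/V₂)^(n−1) = 601×(2.39)^0.13 = 673 K; P₂ = P₁(V₁/V₂)^n = 579 kPa.
W = (P₁V₁−P₂V₂)/(n−1) = (216×39.6−579×16.5)/0.13 = -7890 J.
ΔU = nCvΔT = 1.71×20.8×(673−601) = 2560 J.
Q = ΔU + W = -5330 J.
State after step 1: P = 579 kPa, V = 16.5 L, T = 673 K.
Step 2 — Adiabatic: T₂/T₁ = (P₂/P₁)^((γ−1)/γ) ⇒ T₂ = 673×(7.45)^0.286 = 1190 K; V₂ = 3.94 L.
ΔU = nCvΔT = 1.71×20.8×(1190−673) = 18500 J.
Q = 0 for an adiabatic process, so W = −ΔU = -18500 J.
Net over both steps: W = -26400 J, Q = -5330 J, ΔU = 21100 J.

1190 K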